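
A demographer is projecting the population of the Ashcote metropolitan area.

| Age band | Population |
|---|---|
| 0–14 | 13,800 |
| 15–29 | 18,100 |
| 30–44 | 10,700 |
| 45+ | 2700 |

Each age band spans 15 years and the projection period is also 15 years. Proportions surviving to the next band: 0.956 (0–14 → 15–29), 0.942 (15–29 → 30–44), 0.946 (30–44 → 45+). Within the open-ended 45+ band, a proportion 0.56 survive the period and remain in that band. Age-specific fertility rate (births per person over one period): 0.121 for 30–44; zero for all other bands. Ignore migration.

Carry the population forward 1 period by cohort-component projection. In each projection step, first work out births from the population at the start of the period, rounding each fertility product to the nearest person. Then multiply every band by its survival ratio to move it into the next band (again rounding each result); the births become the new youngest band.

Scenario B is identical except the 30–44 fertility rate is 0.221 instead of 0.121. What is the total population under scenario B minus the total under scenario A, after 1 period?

(Groups numbered youngest = 1 to oldest = 4.)
Period 1:
Births: 10700 × 0.121 = 1295
Group 2: 13800 × 0.956 = 13193
Group 3: 18100 × 0.942 = 17050
Group 4: 10700 × 0.946 + 2700 × 0.56 = 10122 + 1512 = 11634
End of period: [1295, 13193, 17050, 11634]
Scenario A total after 1 period: 43172
Scenario B projection —
Period 1:
Births: 10700 × 0.221 = 2365
Group 2: 13800 × 0.956 = 13193
Group 3: 18100 × 0.942 = 17050
Group 4: 10700 × 0.946 + 2700 × 0.56 = 10122 + 1512 = 11634
End of period: [2365, 13193, 17050, 11634]
Scenario B total after 1 period: 44242
Difference B − A = 44242 − 43172 = 1070

1070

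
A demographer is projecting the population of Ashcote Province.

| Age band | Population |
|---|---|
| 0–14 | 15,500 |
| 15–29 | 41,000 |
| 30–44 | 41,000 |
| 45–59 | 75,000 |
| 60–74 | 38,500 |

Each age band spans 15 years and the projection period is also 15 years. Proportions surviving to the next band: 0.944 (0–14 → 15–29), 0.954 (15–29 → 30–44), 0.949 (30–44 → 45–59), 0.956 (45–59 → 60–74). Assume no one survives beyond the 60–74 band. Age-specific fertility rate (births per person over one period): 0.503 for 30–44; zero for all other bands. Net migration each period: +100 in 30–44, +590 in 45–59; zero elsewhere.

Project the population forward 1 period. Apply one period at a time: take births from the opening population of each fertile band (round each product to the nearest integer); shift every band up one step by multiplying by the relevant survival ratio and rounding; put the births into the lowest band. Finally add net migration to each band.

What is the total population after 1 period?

(Groups numbered youngest = 1 to oldest = 5.)
— Period 1 —
Births: 41000 × 0.503 = 20623
Group 2: 15500 × 0.944 = 14632
Group 3: 41000 × 0.954 = 39114
Group 4: 41000 × 0.949 = 38909
Group 5: 75000 × 0.956 = 71700
Net migration: Group 3 + 100 → 39214; Group 4 + 590 → 39499
Giving 20623 / 14632 / 39214 / 39499 / 71700.
Total after period 1: 20623 + 14632 + 39214 + 39499 + 71700 = 185668

185668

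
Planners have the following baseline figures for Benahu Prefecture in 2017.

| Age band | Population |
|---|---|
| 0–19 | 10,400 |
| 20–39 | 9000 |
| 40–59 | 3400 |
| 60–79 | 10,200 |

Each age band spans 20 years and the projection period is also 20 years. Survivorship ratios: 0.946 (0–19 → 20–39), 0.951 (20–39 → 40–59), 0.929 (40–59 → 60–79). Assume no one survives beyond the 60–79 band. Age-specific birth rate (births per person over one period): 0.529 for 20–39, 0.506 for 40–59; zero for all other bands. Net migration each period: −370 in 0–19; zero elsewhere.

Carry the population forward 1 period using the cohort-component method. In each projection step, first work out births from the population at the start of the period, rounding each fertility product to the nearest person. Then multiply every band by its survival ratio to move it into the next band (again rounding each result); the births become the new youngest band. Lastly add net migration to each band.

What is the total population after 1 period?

(Groups numbered youngest = 1 to oldest = 4.)
Period 1:
Births: 9000 × 0.529 = 4761, 3400 × 0.506 = 1720 — total 6481
Group 2: 10400 × 0.946 = 9838
Group 3: 9000 × 0.951 = 8559
Group 4: 3400 × 0.929 = 3159
Net migration: Group 1 − 370 → 6111
Population now: 0–19=6111, 20–39=9838, 40–59=8559, 60–79=3159
Total after period 1: 6111 + 9838 + 8559 + 3159 = 27667

27667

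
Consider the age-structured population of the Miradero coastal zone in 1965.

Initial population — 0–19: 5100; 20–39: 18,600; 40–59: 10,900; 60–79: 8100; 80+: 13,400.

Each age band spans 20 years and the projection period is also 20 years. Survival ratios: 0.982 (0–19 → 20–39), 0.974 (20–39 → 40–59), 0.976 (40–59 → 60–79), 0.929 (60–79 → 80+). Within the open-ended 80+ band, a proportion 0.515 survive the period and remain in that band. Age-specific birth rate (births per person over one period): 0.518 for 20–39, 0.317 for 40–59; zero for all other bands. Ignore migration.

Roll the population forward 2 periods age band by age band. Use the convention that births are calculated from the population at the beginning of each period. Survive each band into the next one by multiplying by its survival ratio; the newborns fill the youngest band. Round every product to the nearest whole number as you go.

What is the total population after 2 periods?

61062

Period 1.
Births: 18600 × 0.518 = 9635 ; 10900 × 0.317 = 3455 — total 13090
20–39: 5100 × 0.982 = 5008
40–59: 18600 × 0.974 = 18116
60–79: 10900 × 0.976 = 10638
80+: 8100 × 0.929 + 13400 × 0.515 = 7525 + 6901 = 14426
→ [13090, 5008, 18116, 10638, 14426]
Period 2.
Births: 5008 × 0.518 = 2594 ; 18116 × 0.317 = 5743 — total 8337
20–39: 13090 × 0.982 = 12854
40–59: 5008 × 0.974 = 4878
60–79: 18116 × 0.976 = 17681
80+: 10638 × 0.929 + 14426 × 0.515 = 9883 + 7429 = 17312
→ [8337, 12854, 4878, 17681, 17312]
Total after period 2: 8337 + 12854 + 4878 + 17681 + 17312 = 61062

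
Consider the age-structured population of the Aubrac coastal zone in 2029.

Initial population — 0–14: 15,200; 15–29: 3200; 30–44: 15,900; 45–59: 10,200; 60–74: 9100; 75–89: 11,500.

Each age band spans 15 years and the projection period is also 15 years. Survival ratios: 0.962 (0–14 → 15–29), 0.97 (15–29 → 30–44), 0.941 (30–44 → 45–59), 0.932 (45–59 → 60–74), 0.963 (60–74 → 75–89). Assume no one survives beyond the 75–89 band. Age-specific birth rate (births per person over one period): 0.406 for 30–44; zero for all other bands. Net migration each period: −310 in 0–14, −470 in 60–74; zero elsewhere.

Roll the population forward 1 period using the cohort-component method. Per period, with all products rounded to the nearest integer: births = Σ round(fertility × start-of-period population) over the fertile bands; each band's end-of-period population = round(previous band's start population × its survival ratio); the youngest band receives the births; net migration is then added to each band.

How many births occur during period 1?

Period 1:
Births: 15900 × 0.406 = 6455
15–29: 15200 × 0.962 = 14622
30–44: 3200 × 0.97 = 3104
45–59: 15900 × 0.941 = 14962
60–74: 10200 × 0.932 = 9506
75–89: 9100 × 0.963 = 8763
Net migration: 0–14 − 310 → 6145; 60–74 − 470 → 9036
End of period: [6145, 14622, 3104, 14962, 9036, 8763]

6455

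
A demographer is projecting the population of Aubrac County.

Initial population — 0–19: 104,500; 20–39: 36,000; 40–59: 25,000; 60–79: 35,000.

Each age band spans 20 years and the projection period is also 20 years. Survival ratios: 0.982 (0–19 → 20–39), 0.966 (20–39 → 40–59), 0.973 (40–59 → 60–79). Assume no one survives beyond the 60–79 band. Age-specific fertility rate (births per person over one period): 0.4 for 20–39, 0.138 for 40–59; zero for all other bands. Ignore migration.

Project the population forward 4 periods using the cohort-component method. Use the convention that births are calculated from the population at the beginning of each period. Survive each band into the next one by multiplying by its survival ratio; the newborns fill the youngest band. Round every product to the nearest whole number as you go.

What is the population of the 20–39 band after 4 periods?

Numbering the bands 1..4 from youngest to oldest:
Period 1.
Births: 36000 * 0.4 = 14400, 25000 * 0.138 = 3450 — total 17850
Band 2: 104500 * 0.982 = 102619
Band 3: 36000 * 0.966 = 34776
Band 4: 25000 * 0.973 = 24325
End of period: [17850, 102619, 34776, 24325]
Period 2.
Births: 102619 * 0.4 = 41048, 34776 * 0.138 = 4799 — total 45847
Band 2: 17850 * 0.982 = 17529
Band 3: 102619 * 0.966 = 99130
Band 4: 34776 * 0.973 = 33837
End of period: [45847, 17529, 99130, 33837]
Period 3.
Births: 17529 * 0.4 = 7012, 99130 * 0.138 = 13680 — total 20692
Band 2: 45847 * 0.982 = 45022
Band 3: 17529 * 0.966 = 16933
Band 4: 99130 * 0.973 = 96453
End of period: [20692, 45022, 16933, 96453]
Period 4.
Births: 45022 * 0.4 = 18009, 16933 * 0.138 = 2337 — total 20346
Band 2: 20692 * 0.982 = 20320
Band 3: 45022 * 0.966 = 43491
Band 4: 16933 * 0.973 = 16476
End of period: [20346, 20320, 43491, 16476]

20320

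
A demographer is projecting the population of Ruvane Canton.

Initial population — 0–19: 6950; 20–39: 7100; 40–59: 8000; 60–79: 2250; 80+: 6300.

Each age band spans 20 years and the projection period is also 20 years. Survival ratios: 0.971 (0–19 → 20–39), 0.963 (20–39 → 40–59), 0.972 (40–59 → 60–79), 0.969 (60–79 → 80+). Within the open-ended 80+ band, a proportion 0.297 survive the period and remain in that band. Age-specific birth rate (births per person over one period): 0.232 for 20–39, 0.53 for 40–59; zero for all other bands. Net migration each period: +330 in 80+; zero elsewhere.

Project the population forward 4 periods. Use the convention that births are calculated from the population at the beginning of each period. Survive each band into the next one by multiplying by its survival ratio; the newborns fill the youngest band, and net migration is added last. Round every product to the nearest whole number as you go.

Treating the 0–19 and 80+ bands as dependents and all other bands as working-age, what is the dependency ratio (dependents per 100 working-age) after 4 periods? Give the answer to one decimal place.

90.0

Call the bands 1 to 5, youngest first.
After projecting period 1:
Births: 7100 × 0.232 = 1647, 8000 × 0.53 = 4240 → 5887
Band 2: 6950 × 0.971 = 6748
Band 3: 7100 × 0.963 = 6837
Band 4: 8000 × 0.972 = 7776
Band 5: 2250 × 0.969 + 6300 × 0.297 = 2180 + 1871 = 4051
Net migration: Band 5 + 330 → 4381
End of period: [5887, 6748, 6837, 7776, 4381]
After projecting period 2:
Births: 6748 × 0.232 = 1566, 6837 × 0.53 = 3624 → 5190
Band 2: 5887 × 0.971 = 5716
Band 3: 6748 × 0.963 = 6498
Band 4: 6837 × 0.972 = 6646
Band 5: 7776 × 0.969 + 4381 × 0.297 = 7535 + 1301 = 8836
Net migration: Band 5 + 330 → 9166
End of period: [5190, 5716, 6498, 6646, 9166]
After projecting period 3:
Births: 5716 × 0.232 = 1326, 6498 × 0.53 = 3444 → 4770
Band 2: 5190 × 0.971 = 5039
Band 3: 5716 × 0.963 = 5505
Band 4: 6498 × 0.972 = 6316
Band 5: 6646 × 0.969 + 9166 × 0.297 = 6440 + 2722 = 9162
Net migration: Band 5 + 330 → 9492
End of period: [4770, 5039, 5505, 6316, 9492]
After projecting period 4:
Births: 5039 × 0.232 = 1169, 5505 × 0.53 = 2918 → 4087
Band 2: 4770 × 0.971 = 4632
Band 3: 5039 × 0.963 = 4853
Band 4: 5505 × 0.972 = 5351
Band 5: 6316 × 0.969 + 9492 × 0.297 = 6120 + 2819 = 8939
Net migration: Band 5 + 330 → 9269
End of period: [4087, 4632, 4853, 5351, 9269]
Dependents (band 0–19 + band 80+) = 4087 + 9269 = 13356; working-age = 14836; ratio = 13356/14836 × 100 = 90.0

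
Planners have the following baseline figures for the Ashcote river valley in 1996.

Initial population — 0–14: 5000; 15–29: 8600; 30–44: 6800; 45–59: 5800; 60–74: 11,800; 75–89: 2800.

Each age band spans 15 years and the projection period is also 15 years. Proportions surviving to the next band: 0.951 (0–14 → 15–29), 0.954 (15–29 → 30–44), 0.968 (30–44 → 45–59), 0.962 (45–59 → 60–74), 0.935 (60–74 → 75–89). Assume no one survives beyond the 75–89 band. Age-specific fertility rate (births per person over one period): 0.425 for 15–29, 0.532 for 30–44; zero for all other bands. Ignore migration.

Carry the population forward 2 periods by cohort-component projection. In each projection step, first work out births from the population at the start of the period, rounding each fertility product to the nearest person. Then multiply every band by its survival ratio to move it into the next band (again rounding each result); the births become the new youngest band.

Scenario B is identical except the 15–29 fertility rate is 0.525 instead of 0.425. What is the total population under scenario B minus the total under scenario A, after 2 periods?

1292

Numbering the bands 1..6 from youngest to oldest:
After projecting period 1:
Births: 8600 × 0.425 = 3655, 6800 × 0.532 = 3618 → 7273
Band 2: 5000 × 0.951 = 4755
Band 3: 8600 × 0.954 = 8204
Band 4: 6800 × 0.968 = 6582
Band 5: 5800 × 0.962 = 5580
Band 6: 11800 × 0.935 = 11033
Giving 7273 / 4755 / 8204 / 6582 / 5580 / 11033.
After projecting period 2:
Births: 4755 × 0.425 = 2021, 8204 × 0.532 = 4365 → 6386
Band 2: 7273 × 0.951 = 6917
Band 3: 4755 × 0.954 = 4536
Band 4: 8204 × 0.968 = 7941
Band 5: 6582 × 0.962 = 6332
Band 6: 5580 × 0.935 = 5217
Giving 6386 / 6917 / 4536 / 7941 / 6332 / 5217.
Scenario A total after 2 periods: 37329
Scenario B projection —
After projecting period 1:
Births: 8600 × 0.525 = 4515, 6800 × 0.532 = 3618 → 8133
Band 2: 5000 × 0.951 = 4755
Band 3: 8600 × 0.954 = 8204
Band 4: 6800 × 0.968 = 6582
Band 5: 5800 × 0.962 = 5580
Band 6: 11800 × 0.935 = 11033
Giving 8133 / 4755 / 8204 / 6582 / 5580 / 11033.
After projecting period 2:
Births: 4755 × 0.525 = 2496, 8204 × 0.532 = 4365 → 6861
Band 2: 8133 × 0.951 = 7734
Band 3: 4755 × 0.954 = 4536
Band 4: 8204 × 0.968 = 7941
Band 5: 6582 × 0.962 = 6332
Band 6: 5580 × 0.935 = 5217
Giving 6861 / 7734 / 4536 / 7941 / 6332 / 5217.
Scenario B total after 2 periods: 38621
Difference B − A = 38621 − 37329 = 1292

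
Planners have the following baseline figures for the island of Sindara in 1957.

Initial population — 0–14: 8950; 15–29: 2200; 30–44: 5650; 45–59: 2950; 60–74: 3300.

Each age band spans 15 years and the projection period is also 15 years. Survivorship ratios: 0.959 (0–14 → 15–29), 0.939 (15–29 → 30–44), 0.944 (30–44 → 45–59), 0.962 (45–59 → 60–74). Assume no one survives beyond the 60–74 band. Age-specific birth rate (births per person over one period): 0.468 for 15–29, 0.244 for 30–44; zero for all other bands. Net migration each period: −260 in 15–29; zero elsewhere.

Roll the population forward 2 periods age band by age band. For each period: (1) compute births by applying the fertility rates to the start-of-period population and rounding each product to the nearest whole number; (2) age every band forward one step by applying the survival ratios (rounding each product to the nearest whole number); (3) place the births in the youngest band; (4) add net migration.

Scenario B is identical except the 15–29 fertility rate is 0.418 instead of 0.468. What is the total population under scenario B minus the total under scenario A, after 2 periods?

Call the groups 1 to 5, youngest first.
[period 1]
Births: 2200 * 0.468 = 1030 ; 5650 * 0.244 = 1379 ⇒ total 2409
Group 2: 8950 * 0.959 = 8583
Group 3: 2200 * 0.939 = 2066
Group 4: 5650 * 0.944 = 5334
Group 5: 2950 * 0.962 = 2838
Net migration: Group 2 − 260 → 8323
→ [2409, 8323, 2066, 5334, 2838]
[period 2]
Births: 8323 * 0.468 = 3895 ; 2066 * 0.244 = 504 ⇒ total 4399
Group 2: 2409 * 0.959 = 2310
Group 3: 8323 * 0.939 = 7815
Group 4: 2066 * 0.944 = 1950
Group 5: 5334 * 0.962 = 5131
Net migration: Group 2 − 260 → 2050
→ [4399, 2050, 7815, 1950, 5131]
Scenario A total after 2 periods: 21345
Scenario B projection —
[period 1]
Births: 2200 * 0.418 = 920 ; 5650 * 0.244 = 1379 ⇒ total 2299
Group 2: 8950 * 0.959 = 8583
Group 3: 2200 * 0.939 = 2066
Group 4: 5650 * 0.944 = 5334
Group 5: 2950 * 0.962 = 2838
Net migration: Group 2 − 260 → 8323
→ [2299, 8323, 2066, 5334, 2838]
[period 2]
Births: 8323 * 0.418 = 3479 ; 2066 * 0.244 = 504 ⇒ total 3983
Group 2: 2299 * 0.959 = 2205
Group 3: 8323 * 0.939 = 7815
Group 4: 2066 * 0.944 = 1950
Group 5: 5334 * 0.962 = 5131
Net migration: Group 2 − 260 → 1945
→ [3983, 1945, 7815, 1950, 5131]
Scenario B total after 2 periods: 20824
Difference B − A = 20824 − 21345 = -521

-521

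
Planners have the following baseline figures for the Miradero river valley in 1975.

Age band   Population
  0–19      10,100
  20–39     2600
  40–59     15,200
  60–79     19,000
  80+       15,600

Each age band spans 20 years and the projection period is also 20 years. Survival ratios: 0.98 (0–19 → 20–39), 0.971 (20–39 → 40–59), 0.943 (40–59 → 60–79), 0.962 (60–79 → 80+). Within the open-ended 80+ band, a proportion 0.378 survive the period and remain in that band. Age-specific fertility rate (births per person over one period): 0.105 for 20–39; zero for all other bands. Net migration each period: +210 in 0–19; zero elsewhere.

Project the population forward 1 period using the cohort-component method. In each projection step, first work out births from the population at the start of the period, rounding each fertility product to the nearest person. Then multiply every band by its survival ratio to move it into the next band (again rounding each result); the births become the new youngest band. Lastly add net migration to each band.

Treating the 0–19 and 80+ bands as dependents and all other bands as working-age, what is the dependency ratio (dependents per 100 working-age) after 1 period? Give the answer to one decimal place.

Period 1:
Births: 2600 × 0.105 = 273
20–39: 10100 × 0.98 = 9898
40–59: 2600 × 0.971 = 2525
60–79: 15200 × 0.943 = 14334
80+: 19000 × 0.962 + 15600 × 0.378 = 18278 + 5897 = 24175
Net migration: 0–19 + 210 → 483
→ [483, 9898, 2525, 14334, 24175]
Dependents (band 0–19 + band 80+) = 483 + 24175 = 24658; working-age = 26757; ratio = 24658/26757 × 100 = 92.2

92.2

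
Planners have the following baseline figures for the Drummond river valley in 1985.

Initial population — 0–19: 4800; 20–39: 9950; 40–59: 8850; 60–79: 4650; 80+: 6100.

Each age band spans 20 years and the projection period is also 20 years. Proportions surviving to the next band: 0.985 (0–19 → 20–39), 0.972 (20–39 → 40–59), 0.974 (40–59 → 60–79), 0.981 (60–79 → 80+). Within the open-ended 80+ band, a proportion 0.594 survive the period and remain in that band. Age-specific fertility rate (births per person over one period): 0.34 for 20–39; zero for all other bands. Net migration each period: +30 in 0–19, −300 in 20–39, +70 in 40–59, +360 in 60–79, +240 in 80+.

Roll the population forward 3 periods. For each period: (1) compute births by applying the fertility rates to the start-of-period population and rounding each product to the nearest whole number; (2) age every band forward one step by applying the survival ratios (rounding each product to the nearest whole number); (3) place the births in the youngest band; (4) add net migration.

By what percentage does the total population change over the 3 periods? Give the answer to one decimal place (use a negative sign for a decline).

(Bands numbered youngest = 1 to oldest = 5.)
Period 1.
Births: 9950 * 0.34 = 3383
Band 2: 4800 * 0.985 = 4728
Band 3: 9950 * 0.972 = 9671
Band 4: 8850 * 0.974 = 8620
Band 5: 4650 * 0.981 + 6100 * 0.594 = 4562 + 3623 = 8185
Net migration: Band 1 + 30 → 3413; Band 2 − 300 → 4428; Band 3 + 70 → 9741; Band 4 + 360 → 8980; Band 5 + 240 → 8425
End of period: [3413, 4428, 9741, 8980, 8425]
Period 2.
Births: 4428 * 0.34 = 1506
Band 2: 3413 * 0.985 = 3362
Band 3: 4428 * 0.972 = 4304
Band 4: 9741 * 0.974 = 9488
Band 5: 8980 * 0.981 + 8425 * 0.594 = 8809 + 5004 = 13813
Net migration: Band 1 + 30 → 1536; Band 2 − 300 → 3062; Band 3 + 70 → 4374; Band 4 + 360 → 9848; Band 5 + 240 → 14053
End of period: [1536, 3062, 4374, 9848, 14053]
Period 3.
Births: 3062 * 0.34 = 1041
Band 2: 1536 * 0.985 = 1513
Band 3: 3062 * 0.972 = 2976
Band 4: 4374 * 0.974 = 4260
Band 5: 9848 * 0.981 + 14053 * 0.594 = 9661 + 8347 = 18008
Net migration: Band 1 + 30 → 1071; Band 2 − 300 → 1213; Band 3 + 70 → 3046; Band 4 + 360 → 4620; Band 5 + 240 → 18248
End of period: [1071, 1213, 3046, 4620, 18248]
Total: 34350 → 28198; change = -6152; percentage change = -17.9%

-17.9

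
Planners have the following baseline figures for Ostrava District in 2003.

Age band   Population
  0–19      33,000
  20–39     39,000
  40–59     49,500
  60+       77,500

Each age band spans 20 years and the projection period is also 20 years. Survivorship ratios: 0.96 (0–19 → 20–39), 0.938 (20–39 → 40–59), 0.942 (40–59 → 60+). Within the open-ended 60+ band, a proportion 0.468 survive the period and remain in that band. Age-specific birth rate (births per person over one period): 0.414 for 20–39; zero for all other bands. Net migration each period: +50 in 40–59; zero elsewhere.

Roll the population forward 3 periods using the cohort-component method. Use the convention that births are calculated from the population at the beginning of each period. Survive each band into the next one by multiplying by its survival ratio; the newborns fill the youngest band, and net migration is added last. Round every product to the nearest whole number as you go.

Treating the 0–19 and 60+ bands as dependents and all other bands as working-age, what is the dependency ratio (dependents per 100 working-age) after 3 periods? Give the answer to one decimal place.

253.0

Numbering the groups 1..4 from youngest to oldest:
Period 1:
Births: 39000 × 0.414 = 16146
Group 2: 33000 × 0.96 = 31680
Group 3: 39000 × 0.938 = 36582
Group 4: 49500 × 0.942 + 77500 × 0.468 = 46629 + 36270 = 82899
Net migration: Group 3 + 50 → 36632
Population now: 0–19=16146, 20–39=31680, 40–59=36632, 60+=82899
Period 2:
Births: 31680 × 0.414 = 13116
Group 2: 16146 × 0.96 = 15500
Group 3: 31680 × 0.938 = 29716
Group 4: 36632 × 0.942 + 82899 × 0.468 = 34507 + 38797 = 73304
Net migration: Group 3 + 50 → 29766
Population now: 0–19=13116, 20–39=15500, 40–59=29766, 60+=73304
Period 3:
Births: 15500 × 0.414 = 6417
Group 2: 13116 × 0.96 = 12591
Group 3: 15500 × 0.938 = 14539
Group 4: 29766 × 0.942 + 73304 × 0.468 = 28040 + 34306 = 62346
Net migration: Group 3 + 50 → 14589
Population now: 0–19=6417, 20–39=12591, 40–59=14589, 60+=62346
Dependents (band 0–19 + band 60+) = 6417 + 62346 = 68763; working-age = 27180; ratio = 68763/27180 × 100 = 253.0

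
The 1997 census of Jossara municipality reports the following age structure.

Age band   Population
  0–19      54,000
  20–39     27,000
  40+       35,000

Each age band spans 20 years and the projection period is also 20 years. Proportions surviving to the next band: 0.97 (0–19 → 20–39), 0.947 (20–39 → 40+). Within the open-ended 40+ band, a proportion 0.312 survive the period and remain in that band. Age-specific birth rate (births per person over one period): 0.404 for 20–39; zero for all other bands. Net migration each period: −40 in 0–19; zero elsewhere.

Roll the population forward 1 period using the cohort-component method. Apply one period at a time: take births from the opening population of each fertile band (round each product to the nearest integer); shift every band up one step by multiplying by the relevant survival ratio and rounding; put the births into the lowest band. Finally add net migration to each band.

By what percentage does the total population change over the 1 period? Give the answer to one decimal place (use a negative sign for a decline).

-14.0

(Groups numbered youngest = 1 to oldest = 3.)
[period 1]
Births: 27000 × 0.404 = 10908
Group 2: 54000 × 0.97 = 52380
Group 3: 27000 × 0.947 + 35000 × 0.312 = 25569 + 10920 = 36489
Net migration: Group 1 − 40 → 10868
→ [10868, 52380, 36489]
Total: 116000 → 99737; change = -16263; percentage change = -14.0%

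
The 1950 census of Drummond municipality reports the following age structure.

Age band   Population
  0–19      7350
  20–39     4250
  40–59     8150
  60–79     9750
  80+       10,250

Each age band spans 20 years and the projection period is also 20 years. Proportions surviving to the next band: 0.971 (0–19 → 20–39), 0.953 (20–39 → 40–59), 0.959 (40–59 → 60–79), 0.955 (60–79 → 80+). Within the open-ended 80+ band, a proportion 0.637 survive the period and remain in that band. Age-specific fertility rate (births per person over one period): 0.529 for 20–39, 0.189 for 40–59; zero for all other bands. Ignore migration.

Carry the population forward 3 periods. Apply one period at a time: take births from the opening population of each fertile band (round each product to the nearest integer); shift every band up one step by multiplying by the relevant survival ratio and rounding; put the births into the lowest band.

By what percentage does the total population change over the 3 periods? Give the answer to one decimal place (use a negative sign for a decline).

-18.1

[period 1]
Births: 4250 × 0.529 = 2248, 8150 × 0.189 = 1540 — total 3788
20–39: 7350 × 0.971 = 7137
40–59: 4250 × 0.953 = 4050
60–79: 8150 × 0.959 = 7816
80+: 9750 × 0.955 + 10250 × 0.637 = 9311 + 6529 = 15840
Giving 3788 / 7137 / 4050 / 7816 / 15840.
[period 2]
Births: 7137 × 0.529 = 3775, 4050 × 0.189 = 765 — total 4540
20–39: 3788 × 0.971 = 3678
40–59: 7137 × 0.953 = 6802
60–79: 4050 × 0.959 = 3884
80+: 7816 × 0.955 + 15840 × 0.637 = 7464 + 10090 = 17554
Giving 4540 / 3678 / 6802 / 3884 / 17554.
[period 3]
Births: 3678 × 0.529 = 1946, 6802 × 0.189 = 1286 — total 3232
20–39: 4540 × 0.971 = 4408
40–59: 3678 × 0.953 = 3505
60–79: 6802 × 0.959 = 6523
80+: 3884 × 0.955 + 17554 × 0.637 = 3709 + 11182 = 14891
Giving 3232 / 4408 / 3505 / 6523 / 14891.
Total: 39750 → 32559; change = -7191; percentage change = -18.1%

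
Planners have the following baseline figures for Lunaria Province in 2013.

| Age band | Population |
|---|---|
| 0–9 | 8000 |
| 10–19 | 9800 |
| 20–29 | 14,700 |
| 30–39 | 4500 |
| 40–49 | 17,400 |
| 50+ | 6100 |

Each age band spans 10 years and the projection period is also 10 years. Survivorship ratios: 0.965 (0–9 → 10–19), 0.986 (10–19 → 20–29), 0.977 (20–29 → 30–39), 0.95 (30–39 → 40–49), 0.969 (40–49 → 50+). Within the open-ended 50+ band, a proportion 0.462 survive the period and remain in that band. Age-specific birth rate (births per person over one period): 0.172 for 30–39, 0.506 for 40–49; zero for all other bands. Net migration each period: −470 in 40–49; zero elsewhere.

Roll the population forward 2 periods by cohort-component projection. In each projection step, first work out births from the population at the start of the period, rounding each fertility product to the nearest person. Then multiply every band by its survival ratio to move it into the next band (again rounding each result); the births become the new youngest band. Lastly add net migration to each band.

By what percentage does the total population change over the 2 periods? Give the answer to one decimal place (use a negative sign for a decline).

Period 1:
Births: 4500 × 0.172 = 774, 17400 × 0.506 = 8804 ⇒ total 9578
10–19: 8000 × 0.965 = 7720
20–29: 9800 × 0.986 = 9663
30–39: 14700 × 0.977 = 14362
40–49: 4500 × 0.95 = 4275
50+: 17400 × 0.969 + 6100 × 0.462 = 16861 + 2818 = 19679
Net migration: 40–49 − 470 → 3805
End of period: [9578, 7720, 9663, 14362, 3805, 19679]
Period 2:
Births: 14362 × 0.172 = 2470, 3805 × 0.506 = 1925 ⇒ total 4395
10–19: 9578 × 0.965 = 9243
20–29: 7720 × 0.986 = 7612
30–39: 9663 × 0.977 = 9441
40–49: 14362 × 0.95 = 13644
50+: 3805 × 0.969 + 19679 × 0.462 = 3687 + 9092 = 12779
Net migration: 40–49 − 470 → 13174
End of period: [4395, 9243, 7612, 9441, 13174, 12779]
Total: 60500 → 56644; change = -3856; percentage change = -6.4%

-6.4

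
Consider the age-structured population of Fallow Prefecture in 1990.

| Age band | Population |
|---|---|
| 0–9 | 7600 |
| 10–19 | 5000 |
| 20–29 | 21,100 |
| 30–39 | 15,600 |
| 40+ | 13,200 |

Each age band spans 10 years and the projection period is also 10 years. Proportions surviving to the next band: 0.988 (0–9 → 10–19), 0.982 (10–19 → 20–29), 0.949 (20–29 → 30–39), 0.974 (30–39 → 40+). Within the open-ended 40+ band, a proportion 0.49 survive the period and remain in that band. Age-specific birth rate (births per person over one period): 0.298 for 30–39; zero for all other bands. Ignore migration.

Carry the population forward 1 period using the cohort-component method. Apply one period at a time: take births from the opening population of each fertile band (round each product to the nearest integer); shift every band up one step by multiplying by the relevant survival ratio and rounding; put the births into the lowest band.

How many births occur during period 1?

4649

After projecting period 1:
Births: 15600 × 0.298 = 4649
10–19: 7600 × 0.988 = 7509
20–29: 5000 × 0.982 = 4910
30–39: 21100 × 0.949 = 20024
40+: 15600 × 0.974 + 13200 × 0.49 = 15194 + 6468 = 21662
End of period: [4649, 7509, 4910, 20024, 21662]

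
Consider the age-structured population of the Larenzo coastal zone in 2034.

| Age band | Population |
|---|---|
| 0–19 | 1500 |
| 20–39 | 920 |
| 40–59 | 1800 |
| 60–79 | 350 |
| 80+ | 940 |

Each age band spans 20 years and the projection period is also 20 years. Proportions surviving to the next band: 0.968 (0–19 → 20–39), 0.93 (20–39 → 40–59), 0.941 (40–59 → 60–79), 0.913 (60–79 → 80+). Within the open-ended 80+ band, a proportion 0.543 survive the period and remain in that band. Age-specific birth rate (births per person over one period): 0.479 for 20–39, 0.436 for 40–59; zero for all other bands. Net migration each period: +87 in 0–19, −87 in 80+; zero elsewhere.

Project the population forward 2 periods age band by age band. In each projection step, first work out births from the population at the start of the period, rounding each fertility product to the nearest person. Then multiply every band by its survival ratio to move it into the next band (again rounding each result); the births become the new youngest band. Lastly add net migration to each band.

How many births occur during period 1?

(Bands numbered youngest = 1 to oldest = 5.)
Period 1.
Births: 920 * 0.479 = 441, 1800 * 0.436 = 785 → total 1226
Band 2: 1500 * 0.968 = 1452
Band 3: 920 * 0.93 = 856
Band 4: 1800 * 0.941 = 1694
Band 5: 350 * 0.913 + 940 * 0.543 = 320 + 510 = 830
Net migration: Band 1 + 87 → 1313; Band 5 − 87 → 743
Population now: 0–19=1313, 20–39=1452, 40–59=856, 60–79=1694, 80+=743

1226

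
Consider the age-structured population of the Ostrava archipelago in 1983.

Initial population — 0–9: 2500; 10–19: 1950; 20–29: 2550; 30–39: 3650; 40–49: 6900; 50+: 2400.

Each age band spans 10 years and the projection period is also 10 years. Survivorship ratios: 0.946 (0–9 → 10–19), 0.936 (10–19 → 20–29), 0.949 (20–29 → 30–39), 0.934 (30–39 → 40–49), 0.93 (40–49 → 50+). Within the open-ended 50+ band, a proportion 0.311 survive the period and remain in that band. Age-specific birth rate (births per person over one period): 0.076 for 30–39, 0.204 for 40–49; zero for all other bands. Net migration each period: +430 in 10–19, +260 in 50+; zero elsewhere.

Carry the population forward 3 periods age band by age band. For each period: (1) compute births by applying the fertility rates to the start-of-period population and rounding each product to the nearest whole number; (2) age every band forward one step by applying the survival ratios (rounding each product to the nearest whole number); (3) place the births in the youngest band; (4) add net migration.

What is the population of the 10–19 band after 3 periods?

1262

Numbering the groups 1..6 from youngest to oldest:
[period 1]
Births: 3650 * 0.076 = 277  |  6900 * 0.204 = 1408 → total 1685
Group 2: 2500 * 0.946 = 2365
Group 3: 1950 * 0.936 = 1825
Group 4: 2550 * 0.949 = 2420
Group 5: 3650 * 0.934 = 3409
Group 6: 6900 * 0.93 + 2400 * 0.311 = 6417 + 746 = 7163
Net migration: Group 2 + 430 → 2795; Group 6 + 260 → 7423
End of period: [1685, 2795, 1825, 2420, 3409, 7423]
[period 2]
Births: 2420 * 0.076 = 184  |  3409 * 0.204 = 695 → total 879
Group 2: 1685 * 0.946 = 1594
Group 3: 2795 * 0.936 = 2616
Group 4: 1825 * 0.949 = 1732
Group 5: 2420 * 0.934 = 2260
Group 6: 3409 * 0.93 + 7423 * 0.311 = 3170 + 2309 = 5479
Net migration: Group 2 + 430 → 2024; Group 6 + 260 → 5739
End of period: [879, 2024, 2616, 1732, 2260, 5739]
[period 3]
Births: 1732 * 0.076 = 132  |  2260 * 0.204 = 461 → total 593
Group 2: 879 * 0.946 = 832
Group 3: 2024 * 0.936 = 1894
Group 4: 2616 * 0.949 = 2483
Group 5: 1732 * 0.934 = 1618
Group 6: 2260 * 0.93 + 5739 * 0.311 = 2102 + 1785 = 3887
Net migration: Group 2 + 430 → 1262; Group 6 + 260 → 4147
End of period: [593, 1262, 1894, 2483, 1618, 4147]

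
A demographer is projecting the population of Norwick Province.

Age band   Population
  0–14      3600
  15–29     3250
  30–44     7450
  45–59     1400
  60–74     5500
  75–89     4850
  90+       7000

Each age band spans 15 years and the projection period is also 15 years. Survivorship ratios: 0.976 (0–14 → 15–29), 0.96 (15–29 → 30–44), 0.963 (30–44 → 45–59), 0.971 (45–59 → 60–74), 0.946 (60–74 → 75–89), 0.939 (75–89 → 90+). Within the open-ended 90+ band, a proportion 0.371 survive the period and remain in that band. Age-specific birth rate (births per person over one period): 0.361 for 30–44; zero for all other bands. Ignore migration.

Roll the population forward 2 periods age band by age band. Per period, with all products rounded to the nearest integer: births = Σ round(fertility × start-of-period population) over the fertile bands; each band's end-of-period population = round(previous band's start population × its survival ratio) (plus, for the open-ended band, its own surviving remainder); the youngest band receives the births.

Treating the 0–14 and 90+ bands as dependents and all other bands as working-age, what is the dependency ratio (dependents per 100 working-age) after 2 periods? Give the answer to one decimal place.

50.2

Period 1:
Births: 7450 × 0.361 = 2689
15–29: 3600 × 0.976 = 3514
30–44: 3250 × 0.96 = 3120
45–59: 7450 × 0.963 = 7174
60–74: 1400 × 0.971 = 1359
75–89: 5500 × 0.946 = 5203
90+: 4850 × 0.939 + 7000 × 0.371 = 4554 + 2597 = 7151
End of period: [2689, 3514, 3120, 7174, 1359, 5203, 7151]
Period 2:
Births: 3120 × 0.361 = 1126
15–29: 2689 × 0.976 = 2624
30–44: 3514 × 0.96 = 3373
45–59: 3120 × 0.963 = 3005
60–74: 7174 × 0.971 = 6966
75–89: 1359 × 0.946 = 1286
90+: 5203 × 0.939 + 7151 × 0.371 = 4886 + 2653 = 7539
End of period: [1126, 2624, 3373, 3005, 6966, 1286, 7539]
Dependents (band 0–14 + band 90+) = 1126 + 7539 = 8665; working-age = 17254; ratio = 8665/17254 × 100 = 50.2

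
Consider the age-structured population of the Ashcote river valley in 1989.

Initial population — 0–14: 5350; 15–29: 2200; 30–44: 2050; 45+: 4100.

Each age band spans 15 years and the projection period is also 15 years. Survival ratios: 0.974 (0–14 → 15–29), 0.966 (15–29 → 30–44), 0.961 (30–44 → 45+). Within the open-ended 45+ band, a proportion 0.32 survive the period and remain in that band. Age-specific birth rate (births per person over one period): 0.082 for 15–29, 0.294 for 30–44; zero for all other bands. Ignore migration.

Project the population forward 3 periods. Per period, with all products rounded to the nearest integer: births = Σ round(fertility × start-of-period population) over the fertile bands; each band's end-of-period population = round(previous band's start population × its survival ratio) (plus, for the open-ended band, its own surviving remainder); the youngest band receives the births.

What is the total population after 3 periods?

9132

Let band 1 be 0–14 through band 4 = 45+.
Period 1:
Births: 2200 × 0.082 = 180  |  2050 × 0.294 = 603 → 783
Band 2: 5350 × 0.974 = 5211
Band 3: 2200 × 0.966 = 2125
Band 4: 2050 × 0.961 + 4100 × 0.32 = 1970 + 1312 = 3282
End of period: [783, 5211, 2125, 3282]
Period 2:
Births: 5211 × 0.082 = 427  |  2125 × 0.294 = 625 → 1052
Band 2: 783 × 0.974 = 763
Band 3: 5211 × 0.966 = 5034
Band 4: 2125 × 0.961 + 3282 × 0.32 = 2042 + 1050 = 3092
End of period: [1052, 763, 5034, 3092]
Period 3:
Births: 763 × 0.082 = 63  |  5034 × 0.294 = 1480 → 1543
Band 2: 1052 × 0.974 = 1025
Band 3: 763 × 0.966 = 737
Band 4: 5034 × 0.961 + 3092 × 0.32 = 4838 + 989 = 5827
End of period: [1543, 1025, 737, 5827]
Total after period 3: 1543 + 1025 + 737 + 5827 = 9132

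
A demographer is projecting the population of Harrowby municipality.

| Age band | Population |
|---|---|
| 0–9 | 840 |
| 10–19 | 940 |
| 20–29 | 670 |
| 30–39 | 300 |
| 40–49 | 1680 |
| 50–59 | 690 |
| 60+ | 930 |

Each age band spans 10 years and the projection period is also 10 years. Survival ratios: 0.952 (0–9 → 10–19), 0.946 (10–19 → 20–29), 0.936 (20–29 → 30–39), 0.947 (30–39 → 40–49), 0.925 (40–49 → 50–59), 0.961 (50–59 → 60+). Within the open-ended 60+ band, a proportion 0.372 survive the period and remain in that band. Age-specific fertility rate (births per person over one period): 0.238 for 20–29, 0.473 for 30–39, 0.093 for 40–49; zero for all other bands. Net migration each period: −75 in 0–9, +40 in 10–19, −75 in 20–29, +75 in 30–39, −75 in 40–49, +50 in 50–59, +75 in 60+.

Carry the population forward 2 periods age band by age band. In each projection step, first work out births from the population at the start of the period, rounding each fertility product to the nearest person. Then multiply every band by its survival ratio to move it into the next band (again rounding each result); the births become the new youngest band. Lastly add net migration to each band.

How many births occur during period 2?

[period 1]
Births: 670 * 0.238 = 159, 300 * 0.473 = 142, 1680 * 0.093 = 156 → 457
10–19: 840 * 0.952 = 800
20–29: 940 * 0.946 = 889
30–39: 670 * 0.936 = 627
40–49: 300 * 0.947 = 284
50–59: 1680 * 0.925 = 1554
60+: 690 * 0.961 + 930 * 0.372 = 663 + 346 = 1009
Net migration: 0–9 − 75 → 382; 10–19 + 40 → 840; 20–29 − 75 → 814; 30–39 + 75 → 702; 40–49 − 75 → 209; 50–59 + 50 → 1604; 60+ + 75 → 1084
Giving 382 / 840 / 814 / 702 / 209 / 1604 / 1084.
[period 2]
Births: 814 * 0.238 = 194, 702 * 0.473 = 332, 209 * 0.093 = 19 → 545
10–19: 382 * 0.952 = 364
20–29: 840 * 0.946 = 795
30–39: 814 * 0.936 = 762
40–49: 702 * 0.947 = 665
50–59: 209 * 0.925 = 193
60+: 1604 * 0.961 + 1084 * 0.372 = 1541 + 403 = 1944
Net migration: 0–9 − 75 → 470; 10–19 + 40 → 404; 20–29 − 75 → 720; 30–39 + 75 → 837; 40–49 − 75 → 590; 50–59 + 50 → 243; 60+ + 75 → 2019
Giving 470 / 404 / 720 / 837 / 590 / 243 / 2019.

545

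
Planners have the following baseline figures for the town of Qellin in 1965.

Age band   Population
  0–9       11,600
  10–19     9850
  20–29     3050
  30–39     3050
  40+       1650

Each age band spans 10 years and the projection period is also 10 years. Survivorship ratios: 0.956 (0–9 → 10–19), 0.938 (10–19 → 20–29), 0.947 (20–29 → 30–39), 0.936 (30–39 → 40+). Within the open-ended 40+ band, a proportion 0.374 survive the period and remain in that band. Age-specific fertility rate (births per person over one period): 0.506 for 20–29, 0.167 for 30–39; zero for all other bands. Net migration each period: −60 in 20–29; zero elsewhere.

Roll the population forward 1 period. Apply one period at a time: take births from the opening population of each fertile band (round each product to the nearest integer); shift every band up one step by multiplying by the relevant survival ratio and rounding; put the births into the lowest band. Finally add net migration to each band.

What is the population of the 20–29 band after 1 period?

(Bands numbered youngest = 1 to oldest = 5.)
Period 1.
Births: 3050 × 0.506 = 1543, 3050 × 0.167 = 509 ⇒ total 2052
Band 2: 11600 × 0.956 = 11090
Band 3: 9850 × 0.938 = 9239
Band 4: 3050 × 0.947 = 2888
Band 5: 3050 × 0.936 + 1650 × 0.374 = 2855 + 617 = 3472
Net migration: Band 3 − 60 → 9179
End of period: [2052, 11090, 9179, 2888, 3472]

9179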